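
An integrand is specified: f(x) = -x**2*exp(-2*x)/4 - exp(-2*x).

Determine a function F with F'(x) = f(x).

f has the shape u'v + uv' for u = x**2/8 + x/8 + 9/16 and v = exp(-2*x) — it is the derivative of the product u*v.
Check: d/dx[(2*x**2 + 2*x + 9)*exp(-2*x)/16] = (-x**2 - 4)*exp(-2*x)/4, which equals f(x).

An antiderivative is F(x) = (2*x**2 + 2*x + 9)*exp(-2*x)/16.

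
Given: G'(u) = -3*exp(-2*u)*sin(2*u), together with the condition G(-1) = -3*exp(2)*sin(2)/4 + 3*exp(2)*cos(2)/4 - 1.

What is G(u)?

G(u) = -1 + 3*exp(-2*u)*sin(2*u)/4 + 3*exp(-2*u)*cos(2*u)/4

A first test for any G(u): its u-derivative must equal the given G'(u).
A general antiderivative is 3*exp(-2*u)*sin(2*u)/4 + 3*exp(-2*u)*cos(2*u)/4 + C.
The condition gives C = -3*exp(2)*sin(2)/4 + 3*exp(2)*cos(2)/4 - 1 - (-3*exp(2)*sin(2)/4 + 3*exp(2)*cos(2)/4) = -1.
So G(u) = -1 + 3*exp(-2*u)*sin(2*u)/4 + 3*exp(-2*u)*cos(2*u)/4.
Check: d/du[-1 + 3*exp(-2*u)*sin(2*u)/4 + 3*exp(-2*u)*cos(2*u)/4] = -3*exp(-2*u)*sin(2*u) = G'(u).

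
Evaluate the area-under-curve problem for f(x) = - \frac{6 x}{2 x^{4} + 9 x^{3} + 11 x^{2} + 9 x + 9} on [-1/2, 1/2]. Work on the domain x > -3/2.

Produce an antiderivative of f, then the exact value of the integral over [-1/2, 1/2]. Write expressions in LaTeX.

Antiderivative: F(x) = - \frac{3 \left(- 40 \log{\left(x + \frac{3}{2} \right)} + 26 \log{\left(x + 3 \right)} + 7 \log{\left(x^{2} + 1 \right)} + 18 \operatorname{atan}{\left(x \right)}\right)}{130}; value = - \frac{3 \log{\left(\frac{7}{2} \right)}}{5} - \frac{54 \operatorname{atan}{\left(\frac{1}{2} \right)}}{65} + \frac{3 \log{\left(\frac{5}{2} \right)}}{5} + \frac{12 \log{\left(2 \right)}}{13}

Factor the denominator (\left(x + 3\right) \left(2 x + 3\right) \left(x^{2} + 1\right)) and decompose: f = - \frac{3 \left(7 x + 9\right)}{65 \left(x^{2} + 1\right)} + \frac{24}{13 \left(2 x + 3\right)} - \frac{3}{5 \left(x + 3\right)}; each piece integrates to a log, atan, or power term.
F(x) = - \frac{3 \left(- 40 \log{\left(x + \frac{3}{2} \right)} + 26 \log{\left(x + 3 \right)} + 7 \log{\left(x^{2} + 1 \right)} + 18 \operatorname{atan}{\left(x \right)}\right)}{130} is an antiderivative of f.
Check: d/dx[- \frac{3 \left(- 40 \log{\left(x + \frac{3}{2} \right)} + 26 \log{\left(x + 3 \right)} + 7 \log{\left(x^{2} + 1 \right)} + 18 \operatorname{atan}{\left(x \right)}\right)}{130}] = - \frac{6 x}{2 x^{4} + 9 x^{3} + 11 x^{2} + 9 x + 9} = f(x).
F(1/2) = - \frac{3 \log{\left(\frac{7}{2} \right)}}{5} - \frac{27 \operatorname{atan}{\left(\frac{1}{2} \right)}}{65} - \frac{21 \log{\left(\frac{5}{4} \right)}}{130} + \frac{12 \log{\left(2 \right)}}{13}; F(-1/2) = - \frac{3 \log{\left(\frac{5}{2} \right)}}{5} - \frac{21 \log{\left(\frac{5}{4} \right)}}{130} + \frac{27 \operatorname{atan}{\left(\frac{1}{2} \right)}}{65}.
Integral = F(1/2) - F(-1/2) = - \frac{3 \log{\left(\frac{7}{2} \right)}}{5} - \frac{54 \operatorname{atan}{\left(\frac{1}{2} \right)}}{65} + \frac{3 \log{\left(\frac{5}{2} \right)}}{5} + \frac{12 \log{\left(2 \right)}}{13}.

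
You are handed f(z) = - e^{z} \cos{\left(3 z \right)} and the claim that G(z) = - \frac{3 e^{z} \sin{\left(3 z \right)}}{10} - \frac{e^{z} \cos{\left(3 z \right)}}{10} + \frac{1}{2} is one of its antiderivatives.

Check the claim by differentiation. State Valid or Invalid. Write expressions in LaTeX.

Valid - differentiating G returns exactly f.

d/dz[G] = - e^{z} \cos{\left(3 z \right)}
This equals f(z) exactly, so the claim holds.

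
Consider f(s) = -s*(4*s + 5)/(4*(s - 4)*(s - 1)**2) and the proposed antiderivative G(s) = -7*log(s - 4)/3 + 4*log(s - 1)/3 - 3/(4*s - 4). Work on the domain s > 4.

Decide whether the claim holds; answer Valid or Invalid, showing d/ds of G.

Valid. The derivative of G reproduces f.

d/ds[G] = (-4*s**2 - 5*s)/(4*s**3 - 24*s**2 + 36*s - 16)
This equals f(s) exactly, so the claim holds.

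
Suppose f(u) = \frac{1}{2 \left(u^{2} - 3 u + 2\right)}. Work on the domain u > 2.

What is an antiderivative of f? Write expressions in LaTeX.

An antiderivative is F(u) = \frac{\log{\left(u - 2 \right)} - \log{\left(u - 1 \right)}}{2}.

Factor the denominator (2 \left(u - 2\right) \left(u - 1\right)) and decompose: f = - \frac{1}{2 \left(u - 1\right)} + \frac{1}{2 \left(u - 2\right)}; each piece integrates to a log, atan, or power term.
Check: d/du[\frac{\log{\left(u - 2 \right)} - \log{\left(u - 1 \right)}}{2}] = \frac{1}{2 u^{2} - 6 u + 4}, which equals f(u).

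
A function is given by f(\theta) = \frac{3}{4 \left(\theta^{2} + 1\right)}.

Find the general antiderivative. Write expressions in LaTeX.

F(\theta) = \frac{3 \operatorname{atan}{\left(\theta \right)}}{4} + C

An antiderivative F(\theta) passes only if d/d\theta[F] lands on f(\theta) exactly.
Check: d/d\theta[\frac{3 \operatorname{atan}{\left(\theta \right)}}{4}] = \frac{3}{4 \theta^{2} + 4}, which equals f(\theta).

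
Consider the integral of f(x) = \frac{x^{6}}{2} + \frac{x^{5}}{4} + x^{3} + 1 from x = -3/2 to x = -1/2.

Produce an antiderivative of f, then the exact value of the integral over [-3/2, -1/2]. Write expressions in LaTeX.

Integrate term by term and add the pieces.
F(x) = \frac{x \left(12 x^{6} + 7 x^{5} + 42 x^{3} + 168\right)}{168} is an antiderivative of f.
Check: d/dx[\frac{x \left(12 x^{6} + 7 x^{5} + 42 x^{3} + 168\right)}{168}] = \frac{x^{6}}{2} + \frac{x^{5}}{4} + x^{3} + 1 = f(x).
F(-1/2) = - \frac{5207}{10752}; F(-3/2) = - \frac{3513}{3584}.
Integral = F(-1/2) - F(-3/2) = \frac{1333}{2688}.

Antiderivative: F(x) = \frac{x \left(12 x^{6} + 7 x^{5} + 42 x^{3} + 168\right)}{168}; value = \frac{1333}{2688}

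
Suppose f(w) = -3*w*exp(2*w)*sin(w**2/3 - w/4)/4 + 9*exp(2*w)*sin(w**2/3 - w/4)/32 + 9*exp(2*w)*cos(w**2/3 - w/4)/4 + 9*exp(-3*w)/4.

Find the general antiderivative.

The integrand splits into summands that can be handled one at a time.
Check: d/dw[(9*exp(5*w)*cos(w**2/3 - w/4) - 6)*exp(-3*w)/8] = (-24*w*exp(5*w)*sin(w**2/3 - w/4) + 9*exp(5*w)*sin(w**2/3 - w/4) + 72*exp(5*w)*cos(w**2/3 - w/4) + 72)*exp(-3*w)/32, which equals f(w).

F(w) = (9*exp(5*w)*cos(w**2/3 - w/4) - 6)*exp(-3*w)/8 + C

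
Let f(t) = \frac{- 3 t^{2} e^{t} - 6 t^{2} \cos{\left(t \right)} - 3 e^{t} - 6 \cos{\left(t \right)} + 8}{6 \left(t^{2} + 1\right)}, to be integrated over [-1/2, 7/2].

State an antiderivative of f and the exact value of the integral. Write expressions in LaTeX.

Since d/dt undoes antidifferentiation here, F'(t) = f(t) is required of F(t).
F(t) = - \frac{e^{t}}{2} - \sin{\left(t \right)} + \frac{4 \operatorname{atan}{\left(t \right)}}{3} is an antiderivative of f.
Check: d/dt[- \frac{e^{t}}{2} - \sin{\left(t \right)} + \frac{4 \operatorname{atan}{\left(t \right)}}{3}] = \frac{- 3 t^{2} e^{t} - 6 t^{2} \cos{\left(t \right)} - 3 e^{t} - 6 \cos{\left(t \right)} + 8}{6 t^{2} + 6}, which equals f(t).
F(7/2) = - \frac{e^{\frac{7}{2}}}{2} - \sin{\left(\frac{7}{2} \right)} + \frac{4 \operatorname{atan}{\left(\frac{7}{2} \right)}}{3}; F(-1/2) = - \frac{4 \operatorname{atan}{\left(\frac{1}{2} \right)}}{3} - \frac{1}{2 e^{\frac{1}{2}}} + \sin{\left(\frac{1}{2} \right)}.
Integral = F(7/2) - F(-1/2) = - \frac{e^{\frac{7}{2}}}{2} - \sin{\left(\frac{1}{2} \right)} + \frac{1}{2 e^{\frac{1}{2}}} - \sin{\left(\frac{7}{2} \right)} + \frac{4 \operatorname{atan}{\left(\frac{1}{2} \right)}}{3} + \frac{4 \operatorname{atan}{\left(\frac{7}{2} \right)}}{3}.

Antiderivative: F(t) = - \frac{e^{t}}{2} - \sin{\left(t \right)} + \frac{4 \operatorname{atan}{\left(t \right)}}{3}; value = - \frac{e^{\frac{7}{2}}}{2} - \sin{\left(\frac{1}{2} \right)} + \frac{1}{2 e^{\frac{1}{2}}} - \sin{\left(\frac{7}{2} \right)} + \frac{4 \operatorname{atan}{\left(\frac{1}{2} \right)}}{3} + \frac{4 \operatorname{atan}{\left(\frac{7}{2} \right)}}{3}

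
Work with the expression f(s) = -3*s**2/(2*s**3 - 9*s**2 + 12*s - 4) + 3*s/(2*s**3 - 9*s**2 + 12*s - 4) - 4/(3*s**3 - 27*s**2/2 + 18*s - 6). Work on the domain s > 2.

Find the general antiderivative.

The denominator factors as 3*(s - 2)**2*(2*s - 1); partial fractions split f into directly integrable pieces: -23/(27*(2*s - 1)) - 29/(27*(s - 2)) - 26/(9*(s - 2)**2).
Check: d/ds[(-58*s*log(s - 2) - 23*s*log(s - 1/2) + 116*log(s - 2) + 46*log(s - 1/2) + 156)/(54*s - 108)] = (-9*s**2 + 9*s - 8)/(6*s**3 - 27*s**2 + 36*s - 12), which equals f(s).

F(s) = (-58*s*log(s - 2) - 23*s*log(s - 1/2) + 116*log(s - 2) + 46*log(s - 1/2) + 156)/(54*s - 108) + C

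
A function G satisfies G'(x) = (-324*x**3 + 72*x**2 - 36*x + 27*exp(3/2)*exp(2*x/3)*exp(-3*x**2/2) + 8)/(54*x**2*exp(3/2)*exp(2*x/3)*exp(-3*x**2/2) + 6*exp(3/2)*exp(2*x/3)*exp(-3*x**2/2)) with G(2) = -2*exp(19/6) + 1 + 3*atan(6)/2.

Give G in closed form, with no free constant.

Differentiate the proposed G(x) back; it has to land on the given G'(x).
A general antiderivative is -2*exp(3*x**2/2 - 2*x/3 - 3/2) + 3*atan(3*x)/2 + C.
The condition gives C = -2*exp(19/6) + 1 + 3*atan(6)/2 - (-2*exp(19/6) + 3*atan(6)/2) = 1.
So G(x) = (3*exp(3/2)*exp(2*x/3)*exp(-3*x**2/2)*atan(3*x) + 2*exp(3/2)*exp(2*x/3)*exp(-3*x**2/2) - 4)*exp(-3/2)*exp(-2*x/3)*exp(3*x**2/2)/2.
Check: d/dx[(3*exp(3/2)*exp(2*x/3)*exp(-3*x**2/2)*atan(3*x) + 2*exp(3/2)*exp(2*x/3)*exp(-3*x**2/2) - 4)*exp(-3/2)*exp(-2*x/3)*exp(3*x**2/2)/2] = (-324*x**3*exp(3*x**2) + 72*x**2*exp(3*x**2) - 36*x*exp(3*x**2) + 27*exp(3/2)*exp(2*x/3)*exp(3*x**2/2) + 8*exp(3*x**2))/(54*x**2*exp(3/2)*exp(2*x/3)*exp(3*x**2/2) + 6*exp(3/2)*exp(2*x/3)*exp(3*x**2/2)), which equals G'(x).

G(x) = (3*exp(3/2)*exp(2*x/3)*exp(-3*x**2/2)*atan(3*x) + 2*exp(3/2)*exp(2*x/3)*exp(-3*x**2/2) - 4)*exp(-3/2)*exp(-2*x/3)*exp(3*x**2/2)/2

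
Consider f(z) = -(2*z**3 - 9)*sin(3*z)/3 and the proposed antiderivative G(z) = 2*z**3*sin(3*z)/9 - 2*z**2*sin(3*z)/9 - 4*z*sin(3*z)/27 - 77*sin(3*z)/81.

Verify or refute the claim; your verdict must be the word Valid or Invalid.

Invalid: d/dz[G] - f = 2*z**3*sin(3*z)/3 + 2*z**3*cos(3*z)/3 + 2*z**2*sin(3*z)/3 - 2*z**2*cos(3*z)/3 - 4*z*sin(3*z)/9 - 4*z*cos(3*z)/9 - 85*sin(3*z)/27 - 77*cos(3*z)/27, which is not 0.

d/dz[G] = 2*z**3*cos(3*z)/3 + 2*z**2*sin(3*z)/3 - 2*z**2*cos(3*z)/3 - 4*z*sin(3*z)/9 - 4*z*cos(3*z)/9 - 4*sin(3*z)/27 - 77*cos(3*z)/27
d/dz[G] - f(z) = 2*z**3*sin(3*z)/3 + 2*z**3*cos(3*z)/3 + 2*z**2*sin(3*z)/3 - 2*z**2*cos(3*z)/3 - 4*z*sin(3*z)/9 - 4*z*cos(3*z)/9 - 85*sin(3*z)/27 - 77*cos(3*z)/27 != 0.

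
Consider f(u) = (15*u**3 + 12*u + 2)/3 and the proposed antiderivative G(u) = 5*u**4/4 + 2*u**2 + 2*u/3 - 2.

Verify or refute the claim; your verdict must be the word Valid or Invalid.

Valid - the claim checks out under differentiation.

d/du[G] = 5*u**3 + 4*u + 2/3
This equals f(u) exactly, so the claim holds.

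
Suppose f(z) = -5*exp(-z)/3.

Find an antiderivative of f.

An antiderivative is F(z) = 5*exp(-z)/3.

For F(z) to be correct the identity F'(z) - f(z) = 0 must hold.
Check: d/dz[5*exp(-z)/3] = -5*exp(-z)/3 = f(z).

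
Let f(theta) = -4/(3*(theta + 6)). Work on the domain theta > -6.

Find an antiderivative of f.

An antiderivative is F(theta) = -4*log(theta + 6)/3.

A first test for any F(theta): its theta-derivative must equal f(theta) identically.
Check: d/dtheta[-4*log(theta + 6)/3] = -4/(3*theta + 18), which equals f(theta).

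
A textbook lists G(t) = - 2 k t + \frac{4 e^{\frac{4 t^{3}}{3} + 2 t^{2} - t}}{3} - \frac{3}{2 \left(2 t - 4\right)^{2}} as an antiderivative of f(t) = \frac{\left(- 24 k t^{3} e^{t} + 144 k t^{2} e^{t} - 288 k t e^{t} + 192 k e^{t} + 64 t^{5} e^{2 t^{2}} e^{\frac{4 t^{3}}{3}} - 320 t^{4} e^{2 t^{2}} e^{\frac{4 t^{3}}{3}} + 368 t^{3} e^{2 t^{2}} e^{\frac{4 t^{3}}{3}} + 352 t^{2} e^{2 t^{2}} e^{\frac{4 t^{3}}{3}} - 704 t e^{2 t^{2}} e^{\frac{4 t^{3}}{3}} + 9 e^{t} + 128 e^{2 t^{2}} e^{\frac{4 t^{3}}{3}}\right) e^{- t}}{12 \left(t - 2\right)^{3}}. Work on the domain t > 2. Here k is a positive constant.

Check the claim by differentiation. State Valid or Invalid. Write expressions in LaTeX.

d/dt[G] = \frac{- 24 k t^{3} + 144 k t^{2} - 288 k t + 192 k + 64 t^{5} e^{- t} e^{2 t^{2}} e^{\frac{4 t^{3}}{3}} - 320 t^{4} e^{- t} e^{2 t^{2}} e^{\frac{4 t^{3}}{3}} + 368 t^{3} e^{- t} e^{2 t^{2}} e^{\frac{4 t^{3}}{3}} + 352 t^{2} e^{- t} e^{2 t^{2}} e^{\frac{4 t^{3}}{3}} - 704 t e^{- t} e^{2 t^{2}} e^{\frac{4 t^{3}}{3}} + 9 + 128 e^{- t} e^{2 t^{2}} e^{\frac{4 t^{3}}{3}}}{12 t^{3} - 72 t^{2} + 144 t - 96}
This equals f(t) exactly, so the claim holds.

Valid - the claim checks out under differentiation.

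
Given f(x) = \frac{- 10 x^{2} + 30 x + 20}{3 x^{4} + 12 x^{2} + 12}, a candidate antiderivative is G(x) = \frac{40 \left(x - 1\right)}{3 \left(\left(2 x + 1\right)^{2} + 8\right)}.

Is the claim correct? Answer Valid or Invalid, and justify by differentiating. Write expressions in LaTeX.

d/dx[G] = \frac{- 160 x^{2} + 320 x + 520}{48 x^{4} + 96 x^{3} + 264 x^{2} + 216 x + 243}
d/dx[G] - f(x) = \frac{160 x^{5} - 520 x^{4} - 1280 x^{3} - 1670 x^{2} - 2590 x + 460}{48 x^{8} + 96 x^{7} + 456 x^{6} + 600 x^{5} + 1491 x^{4} + 1248 x^{3} + 2028 x^{2} + 864 x + 972} != 0.

Invalid: d/dx[G] - f = \frac{160 x^{5} - 520 x^{4} - 1280 x^{3} - 1670 x^{2} - 2590 x + 460}{48 x^{8} + 96 x^{7} + 456 x^{6} + 600 x^{5} + 1491 x^{4} + 1248 x^{3} + 2028 x^{2} + 864 x + 972}, which is not 0.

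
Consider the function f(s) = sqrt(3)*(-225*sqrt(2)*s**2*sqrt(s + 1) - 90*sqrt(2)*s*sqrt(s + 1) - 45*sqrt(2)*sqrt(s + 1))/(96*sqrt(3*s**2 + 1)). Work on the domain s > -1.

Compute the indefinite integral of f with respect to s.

f has the shape u'v + uv' for u = -15*(s + 1)**(3/2)/16 and v = sqrt(2*s**2 + 2/3) — it is the derivative of the product u*v.
Check: d/ds[-15*(s + 1)**(3/2)*sqrt(2*s**2 + 2/3)/16] = sqrt(3)*(-225*sqrt(2)*s**2*sqrt(s + 1) - 90*sqrt(2)*s*sqrt(s + 1) - 45*sqrt(2)*sqrt(s + 1))/(96*sqrt(3*s**2 + 1)) = f(s).

F(s) = -15*(s + 1)**(3/2)*sqrt(2*s**2 + 2/3)/16 + C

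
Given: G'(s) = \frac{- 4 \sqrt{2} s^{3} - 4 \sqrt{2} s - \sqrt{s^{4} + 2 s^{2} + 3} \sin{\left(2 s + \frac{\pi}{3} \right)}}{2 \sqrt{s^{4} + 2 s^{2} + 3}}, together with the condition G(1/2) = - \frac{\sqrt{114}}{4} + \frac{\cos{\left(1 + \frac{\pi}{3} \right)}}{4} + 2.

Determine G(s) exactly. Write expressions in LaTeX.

G(s) = - 2 \sqrt{\frac{s^{4}}{2} + s^{2} + \frac{3}{2}} + \frac{\cos{\left(2 s + \frac{\pi}{3} \right)}}{4} + 2

Recover the given G'(s) by differentiating a candidate G(s); any mismatch rules it out.
A general antiderivative is - 2 \sqrt{\frac{s^{4}}{2} + s^{2} + \frac{3}{2}} + \frac{\cos{\left(2 s + \frac{\pi}{3} \right)}}{4} + C.
The condition gives C = - \frac{\sqrt{114}}{4} + \frac{\cos{\left(1 + \frac{\pi}{3} \right)}}{4} + 2 - (- \frac{\sqrt{114}}{4} + \frac{\cos{\left(1 + \frac{\pi}{3} \right)}}{4}) = 2.
So G(s) = - 2 \sqrt{\frac{s^{4}}{2} + s^{2} + \frac{3}{2}} + \frac{\cos{\left(2 s + \frac{\pi}{3} \right)}}{4} + 2.
Check: d/ds[- 2 \sqrt{\frac{s^{4}}{2} + s^{2} + \frac{3}{2}} + \frac{\cos{\left(2 s + \frac{\pi}{3} \right)}}{4} + 2] = \frac{- 4 \sqrt{2} s^{3} - 4 \sqrt{2} s - \sqrt{s^{4} + 2 s^{2} + 3} \sin{\left(2 s + \frac{\pi}{3} \right)}}{2 \sqrt{s^{4} + 2 s^{2} + 3}} = G'(s).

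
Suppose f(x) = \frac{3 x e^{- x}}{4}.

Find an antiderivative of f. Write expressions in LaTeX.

Recognize the product-rule pattern: f = u'v + uv' with u = - \frac{3 x}{4} - \frac{3}{4}, v = e^{- x}, so integration by parts undoes it.
Check: d/dx[\frac{\left(- 3 x - 3\right) e^{- x}}{4}] = \frac{3 x e^{- x}}{4} = f(x).

An antiderivative is F(x) = \frac{\left(- 3 x - 3\right) e^{- x}}{4}.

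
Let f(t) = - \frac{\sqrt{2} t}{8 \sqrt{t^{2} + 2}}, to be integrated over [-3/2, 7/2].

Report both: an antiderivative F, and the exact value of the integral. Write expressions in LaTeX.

Antiderivative: F(t) = - \frac{\sqrt{2} \sqrt{t^{2} + 2}}{8}; value = - \frac{\sqrt{114}}{16} + \frac{\sqrt{34}}{16}

The substitution u = \frac{t^{2}}{2} + 1 works: f is exactly (dF/du)*(du/dt) for that inner function.
F(t) = - \frac{\sqrt{2} \sqrt{t^{2} + 2}}{8} is an antiderivative of f.
Check: d/dt[- \frac{\sqrt{2} \sqrt{t^{2} + 2}}{8}] = - \frac{\sqrt{2} t}{8 \sqrt{t^{2} + 2}} = f(t).
F(7/2) = - \frac{\sqrt{114}}{16}; F(-3/2) = - \frac{\sqrt{34}}{16}.
Integral = F(7/2) - F(-3/2) = - \frac{\sqrt{114}}{16} + \frac{\sqrt{34}}{16}.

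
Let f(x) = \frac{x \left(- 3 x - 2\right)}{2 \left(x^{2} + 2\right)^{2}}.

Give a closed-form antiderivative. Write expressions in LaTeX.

An antiderivative F(x) passes only if d/dx[F] lands on f(x) exactly.
Check: d/dx[\frac{6 x - 3 \sqrt{2} \left(x^{2} + 2\right) \operatorname{atan}{\left(\frac{\sqrt{2} x}{2} \right)} + 4}{8 \left(x^{2} + 2\right)}] = \frac{- 3 x^{2} - 2 x}{2 x^{4} + 8 x^{2} + 8}, which equals f(x).

An antiderivative is F(x) = \frac{6 x - 3 \sqrt{2} \left(x^{2} + 2\right) \operatorname{atan}{\left(\frac{\sqrt{2} x}{2} \right)} + 4}{8 \left(x^{2} + 2\right)}.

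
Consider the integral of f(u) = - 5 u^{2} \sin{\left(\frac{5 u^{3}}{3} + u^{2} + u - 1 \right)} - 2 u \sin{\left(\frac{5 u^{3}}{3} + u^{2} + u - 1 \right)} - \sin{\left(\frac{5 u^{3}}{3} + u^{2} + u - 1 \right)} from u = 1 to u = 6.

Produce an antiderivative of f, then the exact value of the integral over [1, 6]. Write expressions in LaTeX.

Antiderivative: F(u) = \cos{\left(\frac{5 u^{3}}{3} + u^{2} + u - 1 \right)}; value = \cos{\left(401 \right)} - \cos{\left(\frac{8}{3} \right)}

The substitution w = \frac{5 u^{3}}{3} + u^{2} + u - 1 works: f is exactly (dF/dw)*(dw/du) for that inner function.
F(u) = \cos{\left(\frac{5 u^{3}}{3} + u^{2} + u - 1 \right)} is an antiderivative of f.
Check: d/du[\cos{\left(\frac{5 u^{3}}{3} + u^{2} + u - 1 \right)}] = - 5 u^{2} \sin{\left(\frac{5 u^{3}}{3} + u^{2} + u - 1 \right)} - 2 u \sin{\left(\frac{5 u^{3}}{3} + u^{2} + u - 1 \right)} - \sin{\left(\frac{5 u^{3}}{3} + u^{2} + u - 1 \right)} = f(u).
F(6) = \cos{\left(401 \right)}; F(1) = \cos{\left(\frac{8}{3} \right)}.
Integral = F(6) - F(1) = \cos{\left(401 \right)} - \cos{\left(\frac{8}{3} \right)}.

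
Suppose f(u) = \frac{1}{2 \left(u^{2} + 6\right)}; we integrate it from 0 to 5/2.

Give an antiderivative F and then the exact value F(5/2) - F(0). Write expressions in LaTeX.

Antiderivative: F(u) = \frac{\sqrt{6} \operatorname{atan}{\left(\frac{\sqrt{6} u}{6} \right)}}{12}; value = \frac{\sqrt{6} \operatorname{atan}{\left(\frac{5 \sqrt{6}}{12} \right)}}{12}

An antiderivative F(u) passes only if d/du[F] lands on f(u) exactly.
F(u) = \frac{\sqrt{6} \operatorname{atan}{\left(\frac{\sqrt{6} u}{6} \right)}}{12} is an antiderivative of f.
Check: d/du[\frac{\sqrt{6} \operatorname{atan}{\left(\frac{\sqrt{6} u}{6} \right)}}{12}] = \frac{1}{2 u^{2} + 12}, which equals f(u).
F(5/2) = \frac{\sqrt{6} \operatorname{atan}{\left(\frac{5 \sqrt{6}}{12} \right)}}{12}; F(0) = 0.
Integral = F(5/2) - F(0) = \frac{\sqrt{6} \operatorname{atan}{\left(\frac{5 \sqrt{6}}{12} \right)}}{12}.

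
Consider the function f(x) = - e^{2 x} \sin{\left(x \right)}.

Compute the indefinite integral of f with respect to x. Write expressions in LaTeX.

Since d/dx undoes antidifferentiation here, F'(x) = f(x) is required of F(x).
Check: d/dx[- \frac{2 e^{2 x} \sin{\left(x \right)}}{5} + \frac{e^{2 x} \cos{\left(x \right)}}{5}] = - e^{2 x} \sin{\left(x \right)} = f(x).

F(x) = - \frac{2 e^{2 x} \sin{\left(x \right)}}{5} + \frac{e^{2 x} \cos{\left(x \right)}}{5} + C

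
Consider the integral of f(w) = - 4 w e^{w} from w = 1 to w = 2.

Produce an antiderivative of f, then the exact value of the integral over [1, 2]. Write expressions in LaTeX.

Antiderivative: F(w) = - 4 \left(w - 1\right) e^{w}; value = - 4 e^{2}

Recognize the product-rule pattern: f = u'v + uv' with u = 4 - 4 w, v = e^{w}, so integration by parts undoes it.
F(w) = - 4 \left(w - 1\right) e^{w} is an antiderivative of f.
Check: d/dw[- 4 \left(w - 1\right) e^{w}] = - 4 w e^{w} = f(w).
F(2) = - 4 e^{2}; F(1) = 0.
Integral = F(2) - F(1) = - 4 e^{2}.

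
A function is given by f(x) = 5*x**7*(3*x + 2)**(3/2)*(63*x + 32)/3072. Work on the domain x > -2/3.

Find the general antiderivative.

f has the shape u'v + uv' for u = 5*x**8/1536 and v = (3*x + 2)**(5/2) — it is the derivative of the product u*v.
Check: d/dx[5*x**8*(3*x + 2)**(5/2)/1536] = 315*x**9*sqrt(3*x + 2)/1024 + 185*x**8*sqrt(3*x + 2)/512 + 5*x**7*sqrt(3*x + 2)/48, which equals f(x).

F(x) = 5*x**8*(3*x + 2)**(5/2)/1536 + C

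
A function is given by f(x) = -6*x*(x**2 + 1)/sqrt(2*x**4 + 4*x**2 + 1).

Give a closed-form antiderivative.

The substitution u = 2*x**4 + 4*x**2 + 1 works: f is exactly (dF/du)*(du/dx) for that inner function.
Check: d/dx[-3*sqrt(2*x**4 + 4*x**2 + 1)/2] = (-6*x**3 - 6*x)/sqrt(2*x**4 + 4*x**2 + 1), which equals f(x).

An antiderivative is F(x) = -3*sqrt(2*x**4 + 4*x**2 + 1)/2.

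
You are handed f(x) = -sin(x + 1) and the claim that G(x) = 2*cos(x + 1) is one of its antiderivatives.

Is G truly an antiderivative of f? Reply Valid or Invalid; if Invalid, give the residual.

Invalid: d/dx[G] - f = -sin(x + 1), which is not 0.

d/dx[G] = -2*sin(x + 1)
d/dx[G] - f(x) = -sin(x + 1) != 0.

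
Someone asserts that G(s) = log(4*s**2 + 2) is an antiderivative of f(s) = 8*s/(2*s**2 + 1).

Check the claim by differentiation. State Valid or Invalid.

Invalid: d/ds[G] - f = -4*s/(2*s**2 + 1), which is not 0.

d/ds[G] = 4*s/(2*s**2 + 1)
d/ds[G] - f(s) = -4*s/(2*s**2 + 1) != 0.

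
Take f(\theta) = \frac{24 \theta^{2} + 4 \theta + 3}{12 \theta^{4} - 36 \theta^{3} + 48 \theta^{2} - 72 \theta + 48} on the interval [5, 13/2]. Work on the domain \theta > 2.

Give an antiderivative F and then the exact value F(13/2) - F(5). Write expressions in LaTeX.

Factor the denominator (12 \left(\theta - 2\right) \left(\theta - 1\right) \left(\theta^{2} + 2\right)) and decompose: f = - \frac{45 \theta + 8}{72 \left(\theta^{2} + 2\right)} - \frac{31}{36 \left(\theta - 1\right)} + \frac{107}{72 \left(\theta - 2\right)}; each piece integrates to a log, atan, or power term.
F(\theta) = \frac{107 \log{\left(\theta - 2 \right)}}{72} - \frac{31 \log{\left(\theta - 1 \right)}}{36} - \frac{5 \log{\left(\theta^{2} + 2 \right)}}{16} - \frac{\sqrt{2} \operatorname{atan}{\left(\frac{\sqrt{2} \theta}{2} \right)}}{18} is an antiderivative of f.
Check: d/d\theta[\frac{107 \log{\left(\theta - 2 \right)}}{72} - \frac{31 \log{\left(\theta - 1 \right)}}{36} - \frac{5 \log{\left(\theta^{2} + 2 \right)}}{16} - \frac{\sqrt{2} \operatorname{atan}{\left(\frac{\sqrt{2} \theta}{2} \right)}}{18}] = \frac{24 \theta^{2} + 4 \theta + 3}{12 \theta^{4} - 36 \theta^{3} + 48 \theta^{2} - 72 \theta + 48} = f(\theta).
F(13/2) = - \frac{31 \log{\left(\frac{11}{2} \right)}}{36} - \frac{5 \log{\left(\frac{177}{4} \right)}}{16} - \frac{\sqrt{2} \operatorname{atan}{\left(\frac{13 \sqrt{2}}{4} \right)}}{18} + \frac{107 \log{\left(\frac{9}{2} \right)}}{72}; F(5) = - \frac{31 \log{\left(4 \right)}}{36} - \frac{5 \log{\left(27 \right)}}{16} - \frac{\sqrt{2} \operatorname{atan}{\left(\frac{5 \sqrt{2}}{2} \right)}}{18} + \frac{107 \log{\left(3 \right)}}{72}.
Integral = F(13/2) - F(5) = - \frac{107 \log{\left(3 \right)}}{72} - \frac{31 \log{\left(\frac{11}{2} \right)}}{36} - \frac{5 \log{\left(\frac{177}{4} \right)}}{16} - \frac{\sqrt{2} \operatorname{atan}{\left(\frac{13 \sqrt{2}}{4} \right)}}{18} + \frac{\sqrt{2} \operatorname{atan}{\left(\frac{5 \sqrt{2}}{2} \right)}}{18} + \frac{5 \log{\left(27 \right)}}{16} + \frac{31 \log{\left(4 \right)}}{36} + \frac{107 \log{\left(\frac{9}{2} \right)}}{72}.

Antiderivative: F(\theta) = \frac{107 \log{\left(\theta - 2 \right)}}{72} - \frac{31 \log{\left(\theta - 1 \right)}}{36} - \frac{5 \log{\left(\theta^{2} + 2 \right)}}{16} - \frac{\sqrt{2} \operatorname{atan}{\left(\frac{\sqrt{2} \theta}{2} \right)}}{18}; value = - \frac{107 \log{\left(3 \right)}}{72} - \frac{31 \log{\left(\frac{11}{2} \right)}}{36} - \frac{5 \log{\left(\frac{177}{4} \right)}}{16} - \frac{\sqrt{2} \operatorname{atan}{\left(\frac{13 \sqrt{2}}{4} \right)}}{18} + \frac{\sqrt{2} \operatorname{atan}{\left(\frac{5 \sqrt{2}}{2} \right)}}{18} + \frac{5 \log{\left(27 \right)}}{16} + \frac{31 \log{\left(4 \right)}}{36} + \frac{107 \log{\left(\frac{9}{2} \right)}}{72}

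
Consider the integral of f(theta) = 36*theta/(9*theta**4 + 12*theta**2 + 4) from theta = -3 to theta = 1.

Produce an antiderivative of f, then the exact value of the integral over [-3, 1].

Antiderivative: F(theta) = -2/(theta**2 + 2/3); value = -144/145

The substitution u = theta**2 + 2/3 works: f is exactly (dF/du)*(du/dtheta) for that inner function.
F(theta) = -2/(theta**2 + 2/3) is an antiderivative of f.
Check: d/dtheta[-2/(theta**2 + 2/3)] = 36*theta/(9*theta**4 + 12*theta**2 + 4) = f(theta).
F(1) = -6/5; F(-3) = -6/29.
Integral = F(1) - F(-3) = -144/145.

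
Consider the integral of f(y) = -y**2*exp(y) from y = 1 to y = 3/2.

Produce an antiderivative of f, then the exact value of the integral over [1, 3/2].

Antiderivative: F(y) = -y**2*exp(y) + 2*y*exp(y) - 2*exp(y); value = exp(1) - 5*exp(3/2)/4

Recognize the product-rule pattern: f = u'v + uv' with u = -y**2 + 2*y - 2, v = exp(y), so integration by parts undoes it.
F(y) = -y**2*exp(y) + 2*y*exp(y) - 2*exp(y) is an antiderivative of f.
Check: d/dy[-y**2*exp(y) + 2*y*exp(y) - 2*exp(y)] = -y**2*exp(y) = f(y).
F(3/2) = -5*exp(3/2)/4; F(1) = -exp(1).
Integral = F(3/2) - F(1) = exp(1) - 5*exp(3/2)/4.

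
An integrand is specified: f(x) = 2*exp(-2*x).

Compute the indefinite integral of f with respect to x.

F(x) = -exp(-2*x) + C

Check any antiderivative F(x) by computing F'(x) and comparing it with f(x).
Check: d/dx[-exp(-2*x)] = 2*exp(-2*x) = f(x).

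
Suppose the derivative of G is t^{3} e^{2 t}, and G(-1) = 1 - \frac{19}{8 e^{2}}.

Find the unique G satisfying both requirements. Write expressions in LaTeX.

Recognize the product-rule pattern: G'(t) = u'v + uv' with u = \frac{t^{3}}{2} - \frac{3 t^{2}}{4} + \frac{3 t}{4} - \frac{3}{8}, v = e^{2 t}, so integration by parts undoes it.
A general antiderivative is \frac{\left(4 t^{3} - 6 t^{2} + 6 t - 3\right) e^{2 t}}{8} + C.
The condition gives C = 1 - \frac{19}{8 e^{2}} - (- \frac{19}{8 e^{2}}) = 1.
So G(t) = \frac{4 t^{3} e^{2 t} - 6 t^{2} e^{2 t} + 6 t e^{2 t} - 3 e^{2 t} + 8}{8}.
Check: d/dt[\frac{4 t^{3} e^{2 t} - 6 t^{2} e^{2 t} + 6 t e^{2 t} - 3 e^{2 t} + 8}{8}] = t^{3} e^{2 t} = G'(t).

G(t) = \frac{4 t^{3} e^{2 t} - 6 t^{2} e^{2 t} + 6 t e^{2 t} - 3 e^{2 t} + 8}{8}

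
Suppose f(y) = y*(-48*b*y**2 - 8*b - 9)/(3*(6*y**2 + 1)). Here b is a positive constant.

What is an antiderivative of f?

Check any antiderivative F(y) by computing F'(y) and comparing it with f(y).
Check: d/dy[-4*b*y**2/3 - log(2*y**2 + 1/3)/4] = (-48*b*y**3 - 8*b*y - 9*y)/(18*y**2 + 3), which equals f(y).

An antiderivative is F(y) = -4*b*y**2/3 - log(2*y**2 + 1/3)/4.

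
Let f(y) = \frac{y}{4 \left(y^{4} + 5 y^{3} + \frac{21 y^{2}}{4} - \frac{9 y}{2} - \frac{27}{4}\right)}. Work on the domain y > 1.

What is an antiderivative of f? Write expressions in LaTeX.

The denominator factors as \left(y - 1\right) \left(y + 3\right) \left(2 y + 3\right)^{2}; partial fractions split f into directly integrable pieces: - \frac{14}{75 \left(2 y + 3\right)} + \frac{2}{5 \left(2 y + 3\right)^{2}} + \frac{1}{12 \left(y + 3\right)} + \frac{1}{100 \left(y - 1\right)}.
Check: d/dy[\frac{6 y \log{\left(y - 1 \right)} - 56 y \log{\left(y + \frac{3}{2} \right)} + 50 y \log{\left(y + 3 \right)} + 9 \log{\left(y - 1 \right)} - 84 \log{\left(y + \frac{3}{2} \right)} + 75 \log{\left(y + 3 \right)} - 60}{600 y + 900}] = \frac{y}{4 y^{4} + 20 y^{3} + 21 y^{2} - 18 y - 27}, which equals f(y).

An antiderivative is F(y) = \frac{6 y \log{\left(y - 1 \right)} - 56 y \log{\left(y + \frac{3}{2} \right)} + 50 y \log{\left(y + 3 \right)} + 9 \log{\left(y - 1 \right)} - 84 \log{\left(y + \frac{3}{2} \right)} + 75 \log{\left(y + 3 \right)} - 60}{600 y + 900}.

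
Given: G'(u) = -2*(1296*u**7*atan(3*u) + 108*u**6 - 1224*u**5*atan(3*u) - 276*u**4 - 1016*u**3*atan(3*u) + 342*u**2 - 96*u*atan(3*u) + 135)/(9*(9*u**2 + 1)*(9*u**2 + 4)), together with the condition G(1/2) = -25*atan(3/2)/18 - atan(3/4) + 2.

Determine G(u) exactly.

G(u) = -2*(1 - 2*u**2/3)**2*atan(3*u) - atan(3*u/2) + 2

Since d/du undoes antidifferentiation here, G(u) must give back the stated G'(u).
A general antiderivative is -2*(1 - 2*u**2/3)**2*atan(3*u) - atan(3*u/2) + C.
The condition gives C = -25*atan(3/2)/18 - atan(3/4) + 2 - (-25*atan(3/2)/18 - atan(3/4)) = 2.
So G(u) = -2*(1 - 2*u**2/3)**2*atan(3*u) - atan(3*u/2) + 2.
Check: d/du[-2*(1 - 2*u**2/3)**2*atan(3*u) - atan(3*u/2) + 2] = (-2592*u**7*atan(3*u) - 216*u**6 + 2448*u**5*atan(3*u) + 552*u**4 + 2032*u**3*atan(3*u) - 684*u**2 + 192*u*atan(3*u) - 270)/(729*u**4 + 405*u**2 + 36), which equals G'(u).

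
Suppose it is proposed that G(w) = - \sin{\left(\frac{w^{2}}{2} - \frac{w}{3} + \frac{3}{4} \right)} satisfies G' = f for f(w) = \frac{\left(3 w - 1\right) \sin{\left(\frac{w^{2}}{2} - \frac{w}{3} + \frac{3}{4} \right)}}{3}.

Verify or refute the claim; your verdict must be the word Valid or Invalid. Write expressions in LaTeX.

d/dw[G] = - w \cos{\left(\frac{w^{2}}{2} - \frac{w}{3} + \frac{3}{4} \right)} + \frac{\cos{\left(\frac{w^{2}}{2} - \frac{w}{3} + \frac{3}{4} \right)}}{3}
d/dw[G] - f(w) = - w \sin{\left(\frac{w^{2}}{2} - \frac{w}{3} + \frac{3}{4} \right)} - w \cos{\left(\frac{w^{2}}{2} - \frac{w}{3} + \frac{3}{4} \right)} + \frac{\sin{\left(\frac{w^{2}}{2} - \frac{w}{3} + \frac{3}{4} \right)}}{3} + \frac{\cos{\left(\frac{w^{2}}{2} - \frac{w}{3} + \frac{3}{4} \right)}}{3} != 0.

Invalid: d/dw[G] - f = - w \sin{\left(\frac{w^{2}}{2} - \frac{w}{3} + \frac{3}{4} \right)} - w \cos{\left(\frac{w^{2}}{2} - \frac{w}{3} + \frac{3}{4} \right)} + \frac{\sin{\left(\frac{w^{2}}{2} - \frac{w}{3} + \frac{3}{4} \right)}}{3} + \frac{\cos{\left(\frac{w^{2}}{2} - \frac{w}{3} + \frac{3}{4} \right)}}{3}, which is not 0.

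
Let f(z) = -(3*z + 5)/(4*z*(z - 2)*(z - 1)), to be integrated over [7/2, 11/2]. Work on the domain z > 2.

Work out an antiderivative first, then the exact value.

Factor the denominator (4*z*(z - 2)*(z - 1)) and decompose: f = 2/(z - 1) - 11/(8*(z - 2)) - 5/(8*z); each piece integrates to a log, atan, or power term.
F(z) = (-5*log(z) - 11*log(z - 2) + 16*log(z - 1))/8 is an antiderivative of f.
Check: d/dz[(-5*log(z) - 11*log(z - 2) + 16*log(z - 1))/8] = (-3*z - 5)/(4*z**3 - 12*z**2 + 8*z), which equals f(z).
F(11/2) = -11*log(7/2)/8 - 5*log(11/2)/8 + 2*log(9/2); F(7/2) = -5*log(7/2)/8 - 11*log(3/2)/8 + 2*log(5/2).
Integral = F(11/2) - F(7/2) = -2*log(5/2) - 5*log(11/2)/8 - 3*log(7/2)/4 + 11*log(3/2)/8 + 2*log(9/2).

Antiderivative: F(z) = (-5*log(z) - 11*log(z - 2) + 16*log(z - 1))/8; value = -2*log(5/2) - 5*log(11/2)/8 - 3*log(7/2)/4 + 11*log(3/2)/8 + 2*log(9/2)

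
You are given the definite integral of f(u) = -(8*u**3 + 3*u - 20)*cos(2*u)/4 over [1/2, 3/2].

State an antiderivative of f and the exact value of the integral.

Antiderivative: F(u) = -u**3*sin(2*u) - 3*u**2*cos(2*u)/2 + 9*u*sin(2*u)/8 + 5*sin(2*u)/2 + 9*cos(2*u)/16; value = -47*sin(1)/16 - 3*cos(1)/16 + 13*sin(3)/16 - 45*cos(3)/16

An antiderivative F(u) passes only if d/du[F] lands on f(u) exactly.
F(u) = -u**3*sin(2*u) - 3*u**2*cos(2*u)/2 + 9*u*sin(2*u)/8 + 5*sin(2*u)/2 + 9*cos(2*u)/16 is an antiderivative of f.
Check: d/du[-u**3*sin(2*u) - 3*u**2*cos(2*u)/2 + 9*u*sin(2*u)/8 + 5*sin(2*u)/2 + 9*cos(2*u)/16] = -2*u**3*cos(2*u) - 3*u*cos(2*u)/4 + 5*cos(2*u), which equals f(u).
F(3/2) = 13*sin(3)/16 - 45*cos(3)/16; F(1/2) = 3*cos(1)/16 + 47*sin(1)/16.
Integral = F(3/2) - F(1/2) = -47*sin(1)/16 - 3*cos(1)/16 + 13*sin(3)/16 - 45*cos(3)/16.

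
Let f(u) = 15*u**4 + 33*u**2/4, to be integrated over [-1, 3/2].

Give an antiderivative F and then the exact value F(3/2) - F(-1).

Integrate term by term and add the pieces.
F(u) = 3*u**5 + 11*u**3/4 is an antiderivative of f.
Check: d/du[3*u**5 + 11*u**3/4] = 15*u**4 + 33*u**2/4 = f(u).
F(3/2) = 513/16; F(-1) = -23/4.
Integral = F(3/2) - F(-1) = 605/16.

Antiderivative: F(u) = 3*u**5 + 11*u**3/4; value = 605/16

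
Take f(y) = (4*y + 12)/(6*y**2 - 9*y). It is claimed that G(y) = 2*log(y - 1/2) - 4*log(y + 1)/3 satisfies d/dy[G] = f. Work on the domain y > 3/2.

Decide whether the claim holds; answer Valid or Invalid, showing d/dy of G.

d/dy[G] = (4*y + 16)/(6*y**2 + 3*y - 3)
d/dy[G] - f(y) = (-8*y**2 - 56*y + 12)/(12*y**4 - 12*y**3 - 15*y**2 + 9*y) != 0.

Invalid: d/dy[G] - f = (-8*y**2 - 56*y + 12)/(12*y**4 - 12*y**3 - 15*y**2 + 9*y), which is not 0.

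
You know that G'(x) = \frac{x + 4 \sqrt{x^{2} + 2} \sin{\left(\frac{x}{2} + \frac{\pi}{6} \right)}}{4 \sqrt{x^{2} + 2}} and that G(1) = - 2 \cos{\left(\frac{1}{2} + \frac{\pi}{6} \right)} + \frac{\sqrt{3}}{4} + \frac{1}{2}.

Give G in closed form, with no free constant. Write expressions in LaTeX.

G(x) = \frac{\sqrt{x^{2} + 2}}{4} - 2 \cos{\left(\frac{x}{2} + \frac{\pi}{6} \right)} + \frac{1}{2}

Since d/dx undoes antidifferentiation here, G(x) must give back the stated G'(x).
A general antiderivative is \frac{\sqrt{x^{2} + 2}}{4} - 2 \cos{\left(\frac{x}{2} + \frac{\pi}{6} \right)} + C.
The condition gives C = - 2 \cos{\left(\frac{1}{2} + \frac{\pi}{6} \right)} + \frac{\sqrt{3}}{4} + \frac{1}{2} - (- 2 \cos{\left(\frac{1}{2} + \frac{\pi}{6} \right)} + \frac{\sqrt{3}}{4}) = \frac{1}{2}.
So G(x) = \frac{\sqrt{x^{2} + 2}}{4} - 2 \cos{\left(\frac{x}{2} + \frac{\pi}{6} \right)} + \frac{1}{2}.
Check: d/dx[\frac{\sqrt{x^{2} + 2}}{4} - 2 \cos{\left(\frac{x}{2} + \frac{\pi}{6} \right)} + \frac{1}{2}] = \frac{x + 4 \sqrt{x^{2} + 2} \sin{\left(\frac{x}{2} + \frac{\pi}{6} \right)}}{4 \sqrt{x^{2} + 2}} = G'(x).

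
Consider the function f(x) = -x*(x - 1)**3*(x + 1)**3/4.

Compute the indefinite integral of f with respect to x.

The substitution u = x**2/2 - 1/2 works: f is exactly (dF/du)*(du/dx) for that inner function.
Check: d/dx[-(x**2/2 - 1/2)**4/2] = -x**7/4 + 3*x**5/4 - 3*x**3/4 + x/4, which equals f(x).

F(x) = -(x**2/2 - 1/2)**4/2 + C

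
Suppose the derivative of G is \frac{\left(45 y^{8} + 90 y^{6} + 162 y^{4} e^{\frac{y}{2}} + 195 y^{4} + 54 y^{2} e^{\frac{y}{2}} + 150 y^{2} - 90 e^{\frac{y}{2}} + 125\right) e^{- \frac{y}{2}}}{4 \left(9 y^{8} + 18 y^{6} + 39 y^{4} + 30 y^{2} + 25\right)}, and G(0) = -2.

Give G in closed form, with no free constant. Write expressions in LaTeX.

G(y) = \frac{\left(- 15 y^{4} - 15 y^{2} - 9 y e^{\frac{y}{2}} + \left(3 y^{4} + 3 y^{2} + 5\right) e^{\frac{y}{2}} - 25\right) e^{- \frac{y}{2}}}{2 \left(3 y^{4} + 3 y^{2} + 5\right)}

Since d/dy undoes antidifferentiation here, G(y) must give back the stated G'(y).
A general antiderivative is - \frac{3 y}{2 \left(y^{4} + y^{2} + \frac{5}{3}\right)} - \frac{5 e^{- \frac{y}{2}}}{2} + C.
The condition gives C = -2 - (- \frac{5}{2}) = \frac{1}{2}.
So G(y) = \frac{\left(- 15 y^{4} - 15 y^{2} - 9 y e^{\frac{y}{2}} + \left(3 y^{4} + 3 y^{2} + 5\right) e^{\frac{y}{2}} - 25\right) e^{- \frac{y}{2}}}{2 \left(3 y^{4} + 3 y^{2} + 5\right)}.
Check: d/dy[\frac{\left(- 15 y^{4} - 15 y^{2} - 9 y e^{\frac{y}{2}} + \left(3 y^{4} + 3 y^{2} + 5\right) e^{\frac{y}{2}} - 25\right) e^{- \frac{y}{2}}}{2 \left(3 y^{4} + 3 y^{2} + 5\right)}] = \frac{45 y^{8} + 90 y^{6} + 162 y^{4} e^{\frac{y}{2}} + 195 y^{4} + 54 y^{2} e^{\frac{y}{2}} + 150 y^{2} - 90 e^{\frac{y}{2}} + 125}{36 y^{8} e^{\frac{y}{2}} + 72 y^{6} e^{\frac{y}{2}} + 156 y^{4} e^{\frac{y}{2}} + 120 y^{2} e^{\frac{y}{2}} + 100 e^{\frac{y}{2}}}, which equals G'(y).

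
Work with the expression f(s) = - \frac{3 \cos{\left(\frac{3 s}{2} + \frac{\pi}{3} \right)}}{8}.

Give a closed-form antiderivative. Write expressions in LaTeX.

Recover f(s) by differentiating a candidate F(s); any mismatch rules it out.
Check: d/ds[- \frac{\sin{\left(\frac{3 s}{2} + \frac{\pi}{3} \right)}}{4}] = - \frac{3 \cos{\left(\frac{3 s}{2} + \frac{\pi}{3} \right)}}{8} = f(s).

An antiderivative is F(s) = - \frac{\sin{\left(\frac{3 s}{2} + \frac{\pi}{3} \right)}}{4}.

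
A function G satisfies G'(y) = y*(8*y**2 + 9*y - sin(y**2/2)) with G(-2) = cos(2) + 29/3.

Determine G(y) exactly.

Since d/dy undoes antidifferentiation here, G(y) must give back the stated G'(y).
A general antiderivative is 2*y**4 + 3*y**3 + cos(y**2/2) + 2/3 + C.
The condition gives C = cos(2) + 29/3 - (cos(2) + 26/3) = 1.
So G(y) = (6*y**4 + 9*y**3 + 3*cos(y**2/2) + 5)/3.
Check: d/dy[(6*y**4 + 9*y**3 + 3*cos(y**2/2) + 5)/3] = 8*y**3 + 9*y**2 - y*sin(y**2/2), which equals G'(y).

G(y) = (6*y**4 + 9*y**3 + 3*cos(y**2/2) + 5)/3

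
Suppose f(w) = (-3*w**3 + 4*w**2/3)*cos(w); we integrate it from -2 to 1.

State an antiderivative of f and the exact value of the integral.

Differentiate the proposed F(w) back; it has to land on f(w) exactly.
F(w) = (-9*w**3*sin(w) + 4*w**2*sin(w) - 27*w**2*cos(w) + 54*w*sin(w) + 8*w*cos(w) - 8*sin(w) + 54*cos(w))/3 is an antiderivative of f.
Check: d/dw[(-9*w**3*sin(w) + 4*w**2*sin(w) - 27*w**2*cos(w) + 54*w*sin(w) + 8*w*cos(w) - 8*sin(w) + 54*cos(w))/3] = -3*w**3*cos(w) + 4*w**2*cos(w)/3, which equals f(w).
F(1) = 35*cos(1)/3 + 41*sin(1)/3; F(-2) = 28*sin(2)/3 - 70*cos(2)/3.
Integral = F(1) - F(-2) = 70*cos(2)/3 - 28*sin(2)/3 + 35*cos(1)/3 + 41*sin(1)/3.

Antiderivative: F(w) = (-9*w**3*sin(w) + 4*w**2*sin(w) - 27*w**2*cos(w) + 54*w*sin(w) + 8*w*cos(w) - 8*sin(w) + 54*cos(w))/3; value = 70*cos(2)/3 - 28*sin(2)/3 + 35*cos(1)/3 + 41*sin(1)/3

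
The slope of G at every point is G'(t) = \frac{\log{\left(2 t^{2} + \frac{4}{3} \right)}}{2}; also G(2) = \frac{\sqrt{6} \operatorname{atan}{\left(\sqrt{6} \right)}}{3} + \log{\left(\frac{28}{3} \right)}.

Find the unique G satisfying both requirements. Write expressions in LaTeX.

G(t) = \frac{t \log{\left(2 t^{2} + \frac{4}{3} \right)}}{2} - t + \frac{\sqrt{6} \operatorname{atan}{\left(\frac{\sqrt{6} t}{2} \right)}}{3} + 2

Check a candidate G(t) by differentiating: d/dt[G] must match the given G'(t).
A general antiderivative is \frac{t \log{\left(2 t^{2} + \frac{4}{3} \right)}}{2} - t + \frac{\sqrt{6} \operatorname{atan}{\left(\frac{\sqrt{6} t}{2} \right)}}{3} + C.
The condition gives C = \frac{\sqrt{6} \operatorname{atan}{\left(\sqrt{6} \right)}}{3} + \log{\left(\frac{28}{3} \right)} - (-2 + \frac{\sqrt{6} \operatorname{atan}{\left(\sqrt{6} \right)}}{3} + \log{\left(\frac{28}{3} \right)}) = 2.
So G(t) = \frac{t \log{\left(2 t^{2} + \frac{4}{3} \right)}}{2} - t + \frac{\sqrt{6} \operatorname{atan}{\left(\frac{\sqrt{6} t}{2} \right)}}{3} + 2.
Check: d/dt[\frac{t \log{\left(2 t^{2} + \frac{4}{3} \right)}}{2} - t + \frac{\sqrt{6} \operatorname{atan}{\left(\frac{\sqrt{6} t}{2} \right)}}{3} + 2] = \frac{\log{\left(t^{2} + \frac{2}{3} \right)}}{2} + \frac{\log{\left(2 \right)}}{2}, which equals G'(t).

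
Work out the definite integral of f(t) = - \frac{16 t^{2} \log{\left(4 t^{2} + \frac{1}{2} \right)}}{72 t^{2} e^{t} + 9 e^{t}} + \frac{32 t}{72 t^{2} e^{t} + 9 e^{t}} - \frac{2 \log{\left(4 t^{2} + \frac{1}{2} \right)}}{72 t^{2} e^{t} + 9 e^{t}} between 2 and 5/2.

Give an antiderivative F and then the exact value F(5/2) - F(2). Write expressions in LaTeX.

Antiderivative: F(t) = \frac{2 e^{- t} \log{\left(4 t^{2} + \frac{1}{2} \right)}}{9}; value = - \frac{2 \log{\left(\frac{33}{2} \right)}}{9 e^{2}} + \frac{2 \log{\left(\frac{51}{2} \right)}}{9 e^{\frac{5}{2}}}

Recognize the product-rule pattern: f = u'v + uv' with u = \frac{2 e^{- t}}{9}, v = \log{\left(4 t^{2} + \frac{1}{2} \right)}, so integration by parts undoes it.
F(t) = \frac{2 e^{- t} \log{\left(4 t^{2} + \frac{1}{2} \right)}}{9} is an antiderivative of f.
Check: d/dt[\frac{2 e^{- t} \log{\left(4 t^{2} + \frac{1}{2} \right)}}{9}] = \frac{- 16 t^{2} \log{\left(4 t^{2} + \frac{1}{2} \right)} + 32 t - 2 \log{\left(4 t^{2} + \frac{1}{2} \right)}}{72 t^{2} e^{t} + 9 e^{t}}, which equals f(t).
F(5/2) = \frac{2 \log{\left(\frac{51}{2} \right)}}{9 e^{\frac{5}{2}}}; F(2) = \frac{2 \log{\left(\frac{33}{2} \right)}}{9 e^{2}}.
Integral = F(5/2) - F(2) = - \frac{2 \log{\left(\frac{33}{2} \right)}}{9 e^{2}} + \frac{2 \log{\left(\frac{51}{2} \right)}}{9 e^{\frac{5}{2}}}.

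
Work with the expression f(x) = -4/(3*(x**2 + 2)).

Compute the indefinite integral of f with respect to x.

For F(x) to be correct the identity F'(x) - f(x) = 0 must hold.
Check: d/dx[-2*sqrt(2)*atan(sqrt(2)*x/2)/3] = -4/(3*x**2 + 6), which equals f(x).

F(x) = -2*sqrt(2)*atan(sqrt(2)*x/2)/3 + C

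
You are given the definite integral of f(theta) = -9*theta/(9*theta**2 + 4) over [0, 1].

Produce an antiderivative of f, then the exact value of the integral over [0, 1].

Antiderivative: F(theta) = -log(3*theta**2 + 4/3)/2; value = -log(13/3)/2 + log(4/3)/2

The substitution u = 3*theta**2 + 4/3 works: f is exactly (dF/du)*(du/dtheta) for that inner function.
F(theta) = -log(3*theta**2 + 4/3)/2 is an antiderivative of f.
Check: d/dtheta[-log(3*theta**2 + 4/3)/2] = -9*theta/(9*theta**2 + 4) = f(theta).
F(1) = -log(13/3)/2; F(0) = -log(4/3)/2.
Integral = F(1) - F(0) = -log(13/3)/2 + log(4/3)/2.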